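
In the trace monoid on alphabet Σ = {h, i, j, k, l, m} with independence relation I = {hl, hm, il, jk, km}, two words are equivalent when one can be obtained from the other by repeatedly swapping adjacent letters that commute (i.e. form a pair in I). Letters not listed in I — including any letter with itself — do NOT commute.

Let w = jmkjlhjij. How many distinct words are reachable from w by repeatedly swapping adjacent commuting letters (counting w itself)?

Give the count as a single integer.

8

#0=j has no predecessor
#1=m depends on [0:j]
#2=k has no predecessor
#3=j depends on [1:m]
#4=l depends on [2:k, 3:j]
#5=h depends on [2:k, 3:j]
#6=j depends on [4:l, 5:h]
#7=i depends on [6:j]
#8=j depends on [7:i]
sources: [0:j, 2:k]
N(rest) = Σ N(rest − s) over sources s of rest; N(one piece) = 1:
  size 1 → [8]=1
  size 2 → [7,8]=1
  size 3 → [6,7,8]=1
  size 4 → [4,6,7,8]=1  [5,6,7,8]=1
  size 5 → [4,5,6,7,8]=2
  size 6 → [2,4,5,6,7,8]=2  [3,4,5,6,7,8]=2
  size 7 → [1,3,4,5,6,7,8]=2  [2,3,4,5,6,7,8]=4
  first=0(j) contributes 6
  first=2(k) contributes 2
|[w]| = 8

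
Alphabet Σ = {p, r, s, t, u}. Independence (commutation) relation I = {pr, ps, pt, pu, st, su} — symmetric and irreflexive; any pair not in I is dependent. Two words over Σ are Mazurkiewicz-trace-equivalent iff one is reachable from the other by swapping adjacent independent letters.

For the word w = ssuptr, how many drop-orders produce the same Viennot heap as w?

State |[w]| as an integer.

36

#0=s has no predecessor
#1=s depends on [0:s]
#2=u has no predecessor
#3=p has no predecessor
#4=t depends on [2:u]
#5=r depends on [1:s, 4:t]
sources: [0:s, 2:u, 3:p]
N(rest) = Σ N(rest − s) over sources s of rest; N(one piece) = 1:
  size 1 → [3]=1  [5]=1
  size 2 → [1,5]=1  [3,5]=2  [4,5]=1
  size 3 → [0,1,5]=1  [1,3,5]=3  [1,4,5]=2  [2,4,5]=1  [3,4,5]=3
  size 4 → [0,1,3,5]=4  [0,1,4,5]=3  [1,2,4,5]=3  [1,3,4,5]=8  [2,3,4,5]=4
  first=0(s) contributes 15
  first=2(u) contributes 15
  first=3(p) contributes 6
|[w]| = 36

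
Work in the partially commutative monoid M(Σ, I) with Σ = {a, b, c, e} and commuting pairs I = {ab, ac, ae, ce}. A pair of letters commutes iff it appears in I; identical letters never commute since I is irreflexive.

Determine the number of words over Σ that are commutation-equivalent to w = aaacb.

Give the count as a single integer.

10

piece 0:a — minimal
piece 1:a rests on {0:a}
piece 2:a rests on {1:a}
piece 3:c — minimal
piece 4:b rests on {3:c}
minimal pieces: {0:a, 3:c}
ways to finish when only these pieces remain (= sum over removing one remaining piece with nothing left below it):
  1 left: {2}→1  {4}→1
  2 left: {1,2}→1  {2,4}→2  {3,4}→1
  3 left: {0,1,2}→1  {1,2,4}→3  {2,3,4}→3
  placing 0:a first → 6 extensions
  placing 3:c first → 4 extensions
total linear extensions = 10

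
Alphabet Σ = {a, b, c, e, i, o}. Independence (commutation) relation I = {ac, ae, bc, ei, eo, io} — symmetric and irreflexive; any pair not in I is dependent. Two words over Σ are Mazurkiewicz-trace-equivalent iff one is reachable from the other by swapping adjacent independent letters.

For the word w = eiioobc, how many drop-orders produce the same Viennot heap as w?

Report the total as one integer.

60

piece 0:e — minimal
piece 1:i — minimal
piece 2:i rests on {1:i}
piece 3:o — minimal
piece 4:o rests on {3:o}
piece 5:b rests on {0:e, 2:i, 4:o}
piece 6:c rests on {0:e, 2:i, 4:o}
minimal pieces: {0:e, 1:i, 3:o}
ways to finish when only these pieces remain (= sum over removing one remaining piece with nothing left below it):
  1 left: {5}→1  {6}→1
  2 left: {5,6}→2
  3 left: {0,5,6}→2  {2,5,6}→2  {4,5,6}→2
  4 left: {0,2,5,6}→4  {0,4,5,6}→4  {1,2,5,6}→2  {2,4,5,6}→4  {3,4,5,6}→2
  5 left: {0,1,2,5,6}→6  {0,2,4,5,6}→12  {0,3,4,5,6}→6  {1,2,4,5,6}→6  {2,3,4,5,6}→6
  placing 0:e first → 12 extensions
  placing 1:i first → 24 extensions
  placing 3:o first → 24 extensions
total linear extensions = 60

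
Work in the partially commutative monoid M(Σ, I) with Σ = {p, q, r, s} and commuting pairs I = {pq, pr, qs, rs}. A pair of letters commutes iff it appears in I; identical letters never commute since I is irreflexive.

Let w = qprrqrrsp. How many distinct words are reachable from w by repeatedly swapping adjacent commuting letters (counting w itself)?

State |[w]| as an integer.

0(q) covers ∅
1(p) covers ∅
2(r) covers 0:q
3(r) covers 2:r
4(q) covers 3:r
5(r) covers 4:q
6(r) covers 5:r
7(s) covers 1:p
8(p) covers 7:s
floor of heap: 0:q, 1:p
completions by unplaced set U, small U first (add the entries for U minus each lowest piece of U):
  |U|=1: {6}:1  {8}:1
  |U|=2: {5,6}:1  {6,8}:2  {7,8}:1
  |U|=3: {1,7,8}:1  {4,5,6}:1  {5,6,8}:3  {6,7,8}:3
  |U|=4: {1,6,7,8}:4  {3,4,5,6}:1  {4,5,6,8}:4  {5,6,7,8}:6
  |U|=5: {1,5,6,7,8}:10  {2,3,4,5,6}:1  {3,4,5,6,8}:5  {4,5,6,7,8}:10
  |U|=6: {0,2,3,4,5,6}:1  {1,4,5,6,7,8}:20  {2,3,4,5,6,8}:6  {3,4,5,6,7,8}:15
  |U|=7: {0,2,3,4,5,6,8}:7  {1,3,4,5,6,7,8}:35  {2,3,4,5,6,7,8}:21
  start at 0(q): 56
  start at 1(p): 28
sum over floor = 84

84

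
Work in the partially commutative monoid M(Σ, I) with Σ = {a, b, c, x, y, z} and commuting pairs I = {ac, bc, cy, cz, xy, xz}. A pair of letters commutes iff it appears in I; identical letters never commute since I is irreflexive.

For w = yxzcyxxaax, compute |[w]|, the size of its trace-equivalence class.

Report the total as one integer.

35

0(y) covers ∅
1(x) covers ∅
2(z) covers 0:y
3(c) covers 1:x
4(y) covers 2:z
5(x) covers 3:c
6(x) covers 5:x
7(a) covers 4:y, 6:x
8(a) covers 7:a
9(x) covers 8:a
floor of heap: 0:y, 1:x
completions by unplaced set U, small U first (add the entries for U minus each lowest piece of U):
  |U|=1: {9}:1
  |U|=2: {8,9}:1
  |U|=3: {7,8,9}:1
  |U|=4: {4,7,8,9}:1  {6,7,8,9}:1
  |U|=5: {2,4,7,8,9}:1  {4,6,7,8,9}:2  {5,6,7,8,9}:1
  |U|=6: {0,2,4,7,8,9}:1  {2,4,6,7,8,9}:3  {3,5,6,7,8,9}:1  {4,5,6,7,8,9}:3
  |U|=7: {0,2,4,6,7,8,9}:4  {1,3,5,6,7,8,9}:1  {2,4,5,6,7,8,9}:6  {3,4,5,6,7,8,9}:4
  |U|=8: {0,2,4,5,6,7,8,9}:10  {1,3,4,5,6,7,8,9}:5  {2,3,4,5,6,7,8,9}:10
  start at 0(y): 15
  start at 1(x): 20
sum over floor = 35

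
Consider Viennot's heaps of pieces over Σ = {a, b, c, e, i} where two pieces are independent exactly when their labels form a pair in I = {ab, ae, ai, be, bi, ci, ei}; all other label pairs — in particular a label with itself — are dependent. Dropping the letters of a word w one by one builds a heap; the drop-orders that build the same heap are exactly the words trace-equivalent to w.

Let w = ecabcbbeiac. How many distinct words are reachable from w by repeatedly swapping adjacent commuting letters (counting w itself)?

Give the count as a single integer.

264

0(e) covers ∅
1(c) covers 0:e
2(a) covers 1:c
3(b) covers 1:c
4(c) covers 2:a, 3:b
5(b) covers 4:c
6(b) covers 5:b
7(e) covers 4:c
8(i) covers ∅
9(a) covers 4:c
10(c) covers 6:b, 7:e, 9:a
floor of heap: 0:e, 8:i
completions by unplaced set U, small U first (add the entries for U minus each lowest piece of U):
  |U|=1: {8}:1  {10}:1
  |U|=2: {6,10}:1  {7,10}:1  {8,10}:2  {9,10}:1
  |U|=3: {5,6,10}:1  {6,7,10}:2  {6,8,10}:3  {6,9,10}:2  {7,8,10}:3  {7,9,10}:2  {8,9,10}:3
  |U|=4: {5,6,7,10}:3  {5,6,8,10}:4  {5,6,9,10}:3  {6,7,8,10}:8  {6,7,9,10}:6  {6,8,9,10}:8  {7,8,9,10}:8
  |U|=5: {5,6,7,8,10}:15  {5,6,7,9,10}:12  {5,6,8,9,10}:15  {6,7,8,9,10}:30
  |U|=6: {4,5,6,7,9,10}:12  {5,6,7,8,9,10}:72
  |U|=7: {2,4,5,6,7,9,10}:12  {3,4,5,6,7,9,10}:12  {4,5,6,7,8,9,10}:84
  |U|=8: {2,3,4,5,6,7,9,10}:24  {2,4,5,6,7,8,9,10}:96  {3,4,5,6,7,8,9,10}:96
  |U|=9: {1,2,3,4,5,6,7,9,10}:24  {2,3,4,5,6,7,8,9,10}:216
  start at 0(e): 240
  start at 8(i): 24
sum over floor = 264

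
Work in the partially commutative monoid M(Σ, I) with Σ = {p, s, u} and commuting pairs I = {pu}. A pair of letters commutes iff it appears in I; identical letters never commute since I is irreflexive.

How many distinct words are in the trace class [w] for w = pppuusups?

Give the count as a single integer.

0(p) covers ∅
1(p) covers 0:p
2(p) covers 1:p
3(u) covers ∅
4(u) covers 3:u
5(s) covers 2:p, 4:u
6(u) covers 5:s
7(p) covers 5:s
8(s) covers 6:u, 7:p
floor of heap: 0:p, 3:u
completions by unplaced set U, small U first (add the entries for U minus each lowest piece of U):
  |U|=1: {8}:1
  |U|=2: {6,8}:1  {7,8}:1
  |U|=3: {6,7,8}:2
  |U|=4: {5,6,7,8}:2
  |U|=5: {2,5,6,7,8}:2  {4,5,6,7,8}:2
  |U|=6: {1,2,5,6,7,8}:2  {2,4,5,6,7,8}:4  {3,4,5,6,7,8}:2
  |U|=7: {0,1,2,5,6,7,8}:2  {1,2,4,5,6,7,8}:6  {2,3,4,5,6,7,8}:6
  start at 0(p): 12
  start at 3(u): 8
sum over floor = 20

20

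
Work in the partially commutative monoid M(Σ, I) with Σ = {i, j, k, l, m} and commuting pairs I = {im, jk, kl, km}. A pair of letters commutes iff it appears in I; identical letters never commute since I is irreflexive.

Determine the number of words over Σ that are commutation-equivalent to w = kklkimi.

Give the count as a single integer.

18

piece 0:k — minimal
piece 1:k rests on {0:k}
piece 2:l — minimal
piece 3:k rests on {1:k}
piece 4:i rests on {2:l, 3:k}
piece 5:m rests on {2:l}
piece 6:i rests on {4:i}
minimal pieces: {0:k, 2:l}
ways to finish when only these pieces remain (= sum over removing one remaining piece with nothing left below it):
  1 left: {5}→1  {6}→1
  2 left: {4,6}→1  {5,6}→2
  3 left: {3,4,6}→1  {4,5,6}→3
  4 left: {1,3,4,6}→1  {2,4,5,6}→3  {3,4,5,6}→4
  5 left: {0,1,3,4,6}→1  {1,3,4,5,6}→5  {2,3,4,5,6}→7
  placing 0:k first → 12 extensions
  placing 2:l first → 6 extensions
total linear extensions = 18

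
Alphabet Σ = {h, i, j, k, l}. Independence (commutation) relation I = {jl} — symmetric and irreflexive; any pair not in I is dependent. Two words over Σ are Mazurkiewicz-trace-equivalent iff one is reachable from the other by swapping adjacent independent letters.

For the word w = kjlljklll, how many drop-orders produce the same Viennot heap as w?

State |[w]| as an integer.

piece 0:k — minimal
piece 1:j rests on {0:k}
piece 2:l rests on {0:k}
piece 3:l rests on {2:l}
piece 4:j rests on {1:j}
piece 5:k rests on {3:l, 4:j}
piece 6:l rests on {5:k}
piece 7:l rests on {6:l}
piece 8:l rests on {7:l}
minimal pieces: {0:k}
ways to finish when only these pieces remain (= sum over removing one remaining piece with nothing left below it):
  1 left: {8}→1
  2 left: {7,8}→1
  3 left: {6,7,8}→1
  4 left: {5,6,7,8}→1
  5 left: {3,5,6,7,8}→1  {4,5,6,7,8}→1
  6 left: {1,4,5,6,7,8}→1  {2,3,5,6,7,8}→1  {3,4,5,6,7,8}→2
  7 left: {1,3,4,5,6,7,8}→3  {2,3,4,5,6,7,8}→3
  placing 0:k first → 6 extensions

6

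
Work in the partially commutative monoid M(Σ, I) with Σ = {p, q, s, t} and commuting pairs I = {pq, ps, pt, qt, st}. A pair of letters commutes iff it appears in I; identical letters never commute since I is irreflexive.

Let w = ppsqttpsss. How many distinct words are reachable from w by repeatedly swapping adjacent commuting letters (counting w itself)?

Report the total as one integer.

2520

0(p) covers ∅
1(p) covers 0:p
2(s) covers ∅
3(q) covers 2:s
4(t) covers ∅
5(t) covers 4:t
6(p) covers 1:p
7(s) covers 3:q
8(s) covers 7:s
9(s) covers 8:s
floor of heap: 0:p, 2:s, 4:t
completions by unplaced set U, small U first (add the entries for U minus each lowest piece of U):
  |U|=1: {5}:1  {6}:1  {9}:1
  |U|=2: {1,6}:1  {4,5}:1  {5,6}:2  {5,9}:2  {6,9}:2  {8,9}:1
  |U|=3: {0,1,6}:1  {1,5,6}:3  {1,6,9}:3  {4,5,6}:3  {4,5,9}:3  {5,6,9}:6  {5,8,9}:3  {6,8,9}:3  {7,8,9}:1
  |U|=4: {0,1,5,6}:4  {0,1,6,9}:4  {1,4,5,6}:6  {1,5,6,9}:12  {1,6,8,9}:6  {3,7,8,9}:1  {4,5,6,9}:12  {4,5,8,9}:6  {5,6,8,9}:12  {5,7,8,9}:4  {6,7,8,9}:4
  |U|=5: {0,1,4,5,6}:10  {0,1,5,6,9}:20  {0,1,6,8,9}:10  {1,4,5,6,9}:30  {1,5,6,8,9}:30  {1,6,7,8,9}:10  {2,3,7,8,9}:1  {3,5,7,8,9}:5  {3,6,7,8,9}:5  {4,5,6,8,9}:30  {4,5,7,8,9}:10  {5,6,7,8,9}:20
  |U|=6: {0,1,4,5,6,9}:60  {0,1,5,6,8,9}:60  {0,1,6,7,8,9}:20  {1,3,6,7,8,9}:15  {1,4,5,6,8,9}:90  {1,5,6,7,8,9}:60  {2,3,5,7,8,9}:6  {2,3,6,7,8,9}:6  {3,4,5,7,8,9}:15  {3,5,6,7,8,9}:30  {4,5,6,7,8,9}:60
  |U|=7: {0,1,3,6,7,8,9}:35  {0,1,4,5,6,8,9}:210  {0,1,5,6,7,8,9}:140  {1,2,3,6,7,8,9}:21  {1,3,5,6,7,8,9}:105  {1,4,5,6,7,8,9}:210  {2,3,4,5,7,8,9}:21  {2,3,5,6,7,8,9}:42  {3,4,5,6,7,8,9}:105
  |U|=8: {0,1,2,3,6,7,8,9}:56  {0,1,3,5,6,7,8,9}:280  {0,1,4,5,6,7,8,9}:560  {1,2,3,5,6,7,8,9}:168  {1,3,4,5,6,7,8,9}:420  {2,3,4,5,6,7,8,9}:168
  start at 0(p): 756
  start at 2(s): 1260
  start at 4(t): 504
sum over floor = 2520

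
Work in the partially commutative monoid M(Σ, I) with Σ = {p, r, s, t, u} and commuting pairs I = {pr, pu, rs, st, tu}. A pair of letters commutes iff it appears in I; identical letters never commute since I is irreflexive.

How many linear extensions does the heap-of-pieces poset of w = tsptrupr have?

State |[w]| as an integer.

8

#0=t has no predecessor
#1=s has no predecessor
#2=p depends on [0:t, 1:s]
#3=t depends on [2:p]
#4=r depends on [3:t]
#5=u depends on [4:r]
#6=p depends on [3:t]
#7=r depends on [5:u]
sources: [0:t, 1:s]
N(rest) = Σ N(rest − s) over sources s of rest; N(one piece) = 1:
  size 1 → [6]=1  [7]=1
  size 2 → [5,7]=1  [6,7]=2
  size 3 → [4,5,7]=1  [5,6,7]=3
  size 4 → [4,5,6,7]=4
  size 5 → [3,4,5,6,7]=4
  size 6 → [2,3,4,5,6,7]=4
  first=0(t) contributes 4
  first=1(s) contributes 4
|[w]| = 8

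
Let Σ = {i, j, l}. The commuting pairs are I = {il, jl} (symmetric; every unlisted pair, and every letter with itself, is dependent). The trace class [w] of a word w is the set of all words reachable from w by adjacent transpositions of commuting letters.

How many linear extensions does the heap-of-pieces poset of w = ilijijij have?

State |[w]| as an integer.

#0=i has no predecessor
#1=l has no predecessor
#2=i depends on [0:i]
#3=j depends on [2:i]
#4=i depends on [3:j]
#5=j depends on [4:i]
#6=i depends on [5:j]
#7=j depends on [6:i]
sources: [0:i, 1:l]
N(rest) = Σ N(rest − s) over sources s of rest; N(one piece) = 1:
  size 1 → [1]=1  [7]=1
  size 2 → [1,7]=2  [6,7]=1
  size 3 → [1,6,7]=3  [5,6,7]=1
  size 4 → [1,5,6,7]=4  [4,5,6,7]=1
  size 5 → [1,4,5,6,7]=5  [3,4,5,6,7]=1
  size 6 → [1,3,4,5,6,7]=6  [2,3,4,5,6,7]=1
  first=0(i) contributes 7
  first=1(l) contributes 1
|[w]| = 8

8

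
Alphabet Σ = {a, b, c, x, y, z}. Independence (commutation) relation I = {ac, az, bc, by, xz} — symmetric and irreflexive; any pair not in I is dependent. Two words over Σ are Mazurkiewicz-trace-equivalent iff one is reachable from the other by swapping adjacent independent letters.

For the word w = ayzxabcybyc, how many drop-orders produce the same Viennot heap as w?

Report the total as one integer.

65

piece 0:a — minimal
piece 1:y rests on {0:a}
piece 2:z rests on {1:y}
piece 3:x rests on {1:y}
piece 4:a rests on {3:x}
piece 5:b rests on {2:z, 4:a}
piece 6:c rests on {2:z, 3:x}
piece 7:y rests on {4:a, 6:c}
piece 8:b rests on {5:b}
piece 9:y rests on {7:y}
piece 10:c rests on {9:y}
minimal pieces: {0:a}
ways to finish when only these pieces remain (= sum over removing one remaining piece with nothing left below it):
  1 left: {8}→1  {10}→1
  2 left: {5,8}→1  {8,10}→2  {9,10}→1
  3 left: {5,8,10}→3  {7,9,10}→1  {8,9,10}→3
  4 left: {5,8,9,10}→6  {6,7,9,10}→1  {7,8,9,10}→4
  5 left: {5,7,8,9,10}→10  {6,7,8,9,10}→5
  6 left: {4,5,7,8,9,10}→10  {5,6,7,8,9,10}→15
  7 left: {2,5,6,7,8,9,10}→15  {4,5,6,7,8,9,10}→25
  8 left: {2,4,5,6,7,8,9,10}→40  {3,4,5,6,7,8,9,10}→25
  9 left: {2,3,4,5,6,7,8,9,10}→65
  placing 0:a first → 65 extensions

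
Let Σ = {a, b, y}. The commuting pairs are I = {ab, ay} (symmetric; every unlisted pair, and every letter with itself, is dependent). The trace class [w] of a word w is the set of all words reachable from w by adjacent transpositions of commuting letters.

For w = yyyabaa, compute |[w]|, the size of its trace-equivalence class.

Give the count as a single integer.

35

drop 0:y onto floor
drop 1:y onto {0:y}
drop 2:y onto {1:y}
drop 3:a onto floor
drop 4:b onto {2:y}
drop 5:a onto {3:a}
drop 6:a onto {5:a}
ground layer = {0:y, 3:a}
drop-orders for the pieces not yet dropped (sum over which currently-grounded one goes next):
  1 to go: {4} 1  {6} 1
  2 to go: {2,4} 1  {4,6} 2  {5,6} 1
  3 to go: {1,2,4} 1  {2,4,6} 3  {3,5,6} 1  {4,5,6} 3
  4 to go: {0,1,2,4} 1  {1,2,4,6} 4  {2,4,5,6} 6  {3,4,5,6} 4
  5 to go: {0,1,2,4,6} 5  {1,2,4,5,6} 10  {2,3,4,5,6} 10
  if 0:y drops first: 20 orders
  if 3:a drops first: 15 orders
heap linearizations: 35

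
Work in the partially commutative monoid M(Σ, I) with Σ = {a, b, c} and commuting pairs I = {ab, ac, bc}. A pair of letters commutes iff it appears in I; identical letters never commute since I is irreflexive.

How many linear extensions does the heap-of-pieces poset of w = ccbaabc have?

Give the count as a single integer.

210

drop 0:c onto floor
drop 1:c onto {0:c}
drop 2:b onto floor
drop 3:a onto floor
drop 4:a onto {3:a}
drop 5:b onto {2:b}
drop 6:c onto {1:c}
ground layer = {0:c, 2:b, 3:a}
drop-orders for the pieces not yet dropped (sum over which currently-grounded one goes next):
  1 to go: {4} 1  {5} 1  {6} 1
  2 to go: {1,6} 1  {2,5} 1  {3,4} 1  {4,5} 2  {4,6} 2  {5,6} 2
  3 to go: {0,1,6} 1  {1,4,6} 3  {1,5,6} 3  {2,4,5} 3  {2,5,6} 3  {3,4,5} 3  {3,4,6} 3  {4,5,6} 6
  4 to go: {0,1,4,6} 4  {0,1,5,6} 4  {1,2,5,6} 6  {1,3,4,6} 6  {1,4,5,6} 12  {2,3,4,5} 6  {2,4,5,6} 12  {3,4,5,6} 12
  5 to go: {0,1,2,5,6} 10  {0,1,3,4,6} 10  {0,1,4,5,6} 20  {1,2,4,5,6} 30  {1,3,4,5,6} 30  {2,3,4,5,6} 30
  if 0:c drops first: 90 orders
  if 2:b drops first: 60 orders
  if 3:a drops first: 60 orders
heap linearizations: 210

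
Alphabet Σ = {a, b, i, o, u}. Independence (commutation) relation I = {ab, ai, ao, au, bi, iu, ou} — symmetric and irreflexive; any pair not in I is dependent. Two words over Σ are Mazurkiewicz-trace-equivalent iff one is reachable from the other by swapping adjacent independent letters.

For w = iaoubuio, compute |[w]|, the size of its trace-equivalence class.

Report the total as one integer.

drop 0:i onto floor
drop 1:a onto floor
drop 2:o onto {0:i}
drop 3:u onto floor
drop 4:b onto {2:o, 3:u}
drop 5:u onto {4:b}
drop 6:i onto {2:o}
drop 7:o onto {4:b, 6:i}
ground layer = {0:i, 1:a, 3:u}
drop-orders for the pieces not yet dropped (sum over which currently-grounded one goes next):
  1 to go: {1} 1  {5} 1  {7} 1
  2 to go: {1,5} 2  {1,7} 2  {5,7} 2  {6,7} 1
  3 to go: {1,5,7} 6  {1,6,7} 3  {4,5,7} 2  {5,6,7} 3
  4 to go: {1,4,5,7} 8  {1,5,6,7} 12  {3,4,5,7} 2  {4,5,6,7} 5
  5 to go: {1,3,4,5,7} 10  {1,4,5,6,7} 25  {2,4,5,6,7} 5  {3,4,5,6,7} 7
  6 to go: {0,2,4,5,6,7} 5  {1,2,4,5,6,7} 30  {1,3,4,5,6,7} 42  {2,3,4,5,6,7} 12
  if 0:i drops first: 84 orders
  if 1:a drops first: 17 orders
  if 3:u drops first: 35 orders
heap linearizations: 136

136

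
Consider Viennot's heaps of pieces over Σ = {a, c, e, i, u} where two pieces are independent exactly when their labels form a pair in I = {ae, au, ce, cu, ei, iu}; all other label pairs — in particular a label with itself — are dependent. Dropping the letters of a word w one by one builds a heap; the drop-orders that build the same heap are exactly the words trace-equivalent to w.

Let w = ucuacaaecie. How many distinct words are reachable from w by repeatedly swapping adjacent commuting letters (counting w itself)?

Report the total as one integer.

piece 0:u — minimal
piece 1:c — minimal
piece 2:u rests on {0:u}
piece 3:a rests on {1:c}
piece 4:c rests on {3:a}
piece 5:a rests on {4:c}
piece 6:a rests on {5:a}
piece 7:e rests on {2:u}
piece 8:c rests on {6:a}
piece 9:i rests on {8:c}
piece 10:e rests on {7:e}
minimal pieces: {0:u, 1:c}
ways to finish when only these pieces remain (= sum over removing one remaining piece with nothing left below it):
  1 left: {9}→1  {10}→1
  2 left: {7,10}→1  {8,9}→1  {9,10}→2
  3 left: {2,7,10}→1  {6,8,9}→1  {7,9,10}→3  {8,9,10}→3
  4 left: {0,2,7,10}→1  {2,7,9,10}→4  {5,6,8,9}→1  {6,8,9,10}→4  {7,8,9,10}→6
  5 left: {0,2,7,9,10}→5  {2,7,8,9,10}→10  {4,5,6,8,9}→1  {5,6,8,9,10}→5  {6,7,8,9,10}→10
  6 left: {0,2,7,8,9,10}→15  {2,6,7,8,9,10}→20  {3,4,5,6,8,9}→1  {4,5,6,8,9,10}→6  {5,6,7,8,9,10}→15
  7 left: {0,2,6,7,8,9,10}→35  {1,3,4,5,6,8,9}→1  {2,5,6,7,8,9,10}→35  {3,4,5,6,8,9,10}→7  {4,5,6,7,8,9,10}→21
  8 left: {0,2,5,6,7,8,9,10}→70  {1,3,4,5,6,8,9,10}→8  {2,4,5,6,7,8,9,10}→56  {3,4,5,6,7,8,9,10}→28
  9 left: {0,2,4,5,6,7,8,9,10}→126  {1,3,4,5,6,7,8,9,10}→36  {2,3,4,5,6,7,8,9,10}→84
  placing 0:u first → 120 extensions
  placing 1:c first → 210 extensions
total linear extensions = 330

330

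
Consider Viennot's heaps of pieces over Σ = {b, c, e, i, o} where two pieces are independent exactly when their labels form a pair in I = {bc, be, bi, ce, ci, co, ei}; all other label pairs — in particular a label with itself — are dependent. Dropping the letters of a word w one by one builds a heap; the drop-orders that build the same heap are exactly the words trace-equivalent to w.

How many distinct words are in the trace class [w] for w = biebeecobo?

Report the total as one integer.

0(b) covers ∅
1(i) covers ∅
2(e) covers ∅
3(b) covers 0:b
4(e) covers 2:e
5(e) covers 4:e
6(c) covers ∅
7(o) covers 1:i, 3:b, 5:e
8(b) covers 7:o
9(o) covers 8:b
floor of heap: 0:b, 1:i, 2:e, 6:c
completions by unplaced set U, small U first (add the entries for U minus each lowest piece of U):
  |U|=1: {6}:1  {9}:1
  |U|=2: {6,9}:2  {8,9}:1
  |U|=3: {6,8,9}:3  {7,8,9}:1
  |U|=4: {1,7,8,9}:1  {3,7,8,9}:1  {5,7,8,9}:1  {6,7,8,9}:4
  |U|=5: {0,3,7,8,9}:1  {1,3,7,8,9}:2  {1,5,7,8,9}:2  {1,6,7,8,9}:5  {3,5,7,8,9}:2  {3,6,7,8,9}:5  {4,5,7,8,9}:1  {5,6,7,8,9}:5
  |U|=6: {0,1,3,7,8,9}:3  {0,3,5,7,8,9}:3  {0,3,6,7,8,9}:6  {1,3,5,7,8,9}:6  {1,3,6,7,8,9}:12  {1,4,5,7,8,9}:3  {1,5,6,7,8,9}:12  {2,4,5,7,8,9}:1  {3,4,5,7,8,9}:3  {3,5,6,7,8,9}:12  {4,5,6,7,8,9}:6
  |U|=7: {0,1,3,5,7,8,9}:12  {0,1,3,6,7,8,9}:21  {0,3,4,5,7,8,9}:6  {0,3,5,6,7,8,9}:21  {1,2,4,5,7,8,9}:4  {1,3,4,5,7,8,9}:12  {1,3,5,6,7,8,9}:42  {1,4,5,6,7,8,9}:21  {2,3,4,5,7,8,9}:4  {2,4,5,6,7,8,9}:7  {3,4,5,6,7,8,9}:21
  |U|=8: {0,1,3,4,5,7,8,9}:30  {0,1,3,5,6,7,8,9}:96  {0,2,3,4,5,7,8,9}:10  {0,3,4,5,6,7,8,9}:48  {1,2,3,4,5,7,8,9}:20  {1,2,4,5,6,7,8,9}:32  {1,3,4,5,6,7,8,9}:96  {2,3,4,5,6,7,8,9}:32
  start at 0(b): 180
  start at 1(i): 90
  start at 2(e): 270
  start at 6(c): 60
sum over floor = 600

600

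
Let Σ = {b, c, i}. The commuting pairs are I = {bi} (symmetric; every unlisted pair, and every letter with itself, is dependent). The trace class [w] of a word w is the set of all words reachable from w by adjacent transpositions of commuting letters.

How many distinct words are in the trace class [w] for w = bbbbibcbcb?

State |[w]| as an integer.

0(b) covers ∅
1(b) covers 0:b
2(b) covers 1:b
3(b) covers 2:b
4(i) covers ∅
5(b) covers 3:b
6(c) covers 4:i, 5:b
7(b) covers 6:c
8(c) covers 7:b
9(b) covers 8:c
floor of heap: 0:b, 4:i
completions by unplaced set U, small U first (add the entries for U minus each lowest piece of U):
  |U|=1: {9}:1
  |U|=2: {8,9}:1
  |U|=3: {7,8,9}:1
  |U|=4: {6,7,8,9}:1
  |U|=5: {4,6,7,8,9}:1  {5,6,7,8,9}:1
  |U|=6: {3,5,6,7,8,9}:1  {4,5,6,7,8,9}:2
  |U|=7: {2,3,5,6,7,8,9}:1  {3,4,5,6,7,8,9}:3
  |U|=8: {1,2,3,5,6,7,8,9}:1  {2,3,4,5,6,7,8,9}:4
  start at 0(b): 5
  start at 4(i): 1
sum over floor = 6

6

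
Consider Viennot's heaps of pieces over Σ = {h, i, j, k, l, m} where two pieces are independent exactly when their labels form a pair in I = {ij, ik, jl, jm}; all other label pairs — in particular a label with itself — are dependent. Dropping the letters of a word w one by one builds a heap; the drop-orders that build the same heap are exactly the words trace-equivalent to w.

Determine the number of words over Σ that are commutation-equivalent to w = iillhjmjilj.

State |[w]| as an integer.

20

drop 0:i onto floor
drop 1:i onto {0:i}
drop 2:l onto {1:i}
drop 3:l onto {2:l}
drop 4:h onto {3:l}
drop 5:j onto {4:h}
drop 6:m onto {4:h}
drop 7:j onto {5:j}
drop 8:i onto {6:m}
drop 9:l onto {8:i}
drop 10:j onto {7:j}
ground layer = {0:i}
drop-orders for the pieces not yet dropped (sum over which currently-grounded one goes next):
  1 to go: {9} 1  {10} 1
  2 to go: {7,10} 1  {8,9} 1  {9,10} 2
  3 to go: {5,7,10} 1  {6,8,9} 1  {7,9,10} 3  {8,9,10} 3
  4 to go: {5,7,9,10} 4  {6,8,9,10} 4  {7,8,9,10} 6
  5 to go: {5,7,8,9,10} 10  {6,7,8,9,10} 10
  6 to go: {5,6,7,8,9,10} 20
  7 to go: {4,5,6,7,8,9,10} 20
  8 to go: {3,4,5,6,7,8,9,10} 20
  9 to go: {2,3,4,5,6,7,8,9,10} 20
  if 0:i drops first: 20 orders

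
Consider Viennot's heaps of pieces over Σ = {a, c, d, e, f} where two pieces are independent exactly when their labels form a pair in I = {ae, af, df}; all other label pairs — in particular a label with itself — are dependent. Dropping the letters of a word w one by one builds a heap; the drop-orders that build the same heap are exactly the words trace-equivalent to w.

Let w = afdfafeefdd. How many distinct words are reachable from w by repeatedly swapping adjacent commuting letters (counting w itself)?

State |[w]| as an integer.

#0=a has no predecessor
#1=f has no predecessor
#2=d depends on [0:a]
#3=f depends on [1:f]
#4=a depends on [2:d]
#5=f depends on [3:f]
#6=e depends on [2:d, 5:f]
#7=e depends on [6:e]
#8=f depends on [7:e]
#9=d depends on [4:a, 7:e]
#10=d depends on [9:d]
sources: [0:a, 1:f]
N(rest) = Σ N(rest − s) over sources s of rest; N(one piece) = 1:
  size 1 → [8]=1  [10]=1
  size 2 → [8,10]=2  [9,10]=1
  size 3 → [4,9,10]=1  [8,9,10]=3
  size 4 → [4,8,9,10]=4  [7,8,9,10]=3
  size 5 → [4,7,8,9,10]=7  [6,7,8,9,10]=3
  size 6 → [4,6,7,8,9,10]=10  [5,6,7,8,9,10]=3
  size 7 → [2,4,6,7,8,9,10]=10  [3,5,6,7,8,9,10]=3  [4,5,6,7,8,9,10]=13
  size 8 → [0,2,4,6,7,8,9,10]=10  [1,3,5,6,7,8,9,10]=3  [2,4,5,6,7,8,9,10]=23  [3,4,5,6,7,8,9,10]=16
  size 9 → [0,2,4,5,6,7,8,9,10]=33  [1,3,4,5,6,7,8,9,10]=19  [2,3,4,5,6,7,8,9,10]=39
  first=0(a) contributes 58
  first=1(f) contributes 72
|[w]| = 130

130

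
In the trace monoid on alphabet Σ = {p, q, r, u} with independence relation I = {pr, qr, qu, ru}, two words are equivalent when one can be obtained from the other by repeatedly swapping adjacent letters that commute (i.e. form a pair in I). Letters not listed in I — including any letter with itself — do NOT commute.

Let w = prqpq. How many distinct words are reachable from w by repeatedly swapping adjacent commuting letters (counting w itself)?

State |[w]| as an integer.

5

0(p) covers ∅
1(r) covers ∅
2(q) covers 0:p
3(p) covers 2:q
4(q) covers 3:p
floor of heap: 0:p, 1:r
completions by unplaced set U, small U first (add the entries for U minus each lowest piece of U):
  |U|=1: {1}:1  {4}:1
  |U|=2: {1,4}:2  {3,4}:1
  |U|=3: {1,3,4}:3  {2,3,4}:1
  start at 0(p): 4
  start at 1(r): 1
sum over floor = 5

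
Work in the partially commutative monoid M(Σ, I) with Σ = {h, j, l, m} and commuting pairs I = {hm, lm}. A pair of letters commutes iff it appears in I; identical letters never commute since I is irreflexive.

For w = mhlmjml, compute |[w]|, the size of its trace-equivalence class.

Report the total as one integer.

drop 0:m onto floor
drop 1:h onto floor
drop 2:l onto {1:h}
drop 3:m onto {0:m}
drop 4:j onto {2:l, 3:m}
drop 5:m onto {4:j}
drop 6:l onto {4:j}
ground layer = {0:m, 1:h}
drop-orders for the pieces not yet dropped (sum over which currently-grounded one goes next):
  1 to go: {5} 1  {6} 1
  2 to go: {5,6} 2
  3 to go: {4,5,6} 2
  4 to go: {2,4,5,6} 2  {3,4,5,6} 2
  5 to go: {0,3,4,5,6} 2  {1,2,4,5,6} 2  {2,3,4,5,6} 4
  if 0:m drops first: 6 orders
  if 1:h drops first: 6 orders
heap linearizations: 12

12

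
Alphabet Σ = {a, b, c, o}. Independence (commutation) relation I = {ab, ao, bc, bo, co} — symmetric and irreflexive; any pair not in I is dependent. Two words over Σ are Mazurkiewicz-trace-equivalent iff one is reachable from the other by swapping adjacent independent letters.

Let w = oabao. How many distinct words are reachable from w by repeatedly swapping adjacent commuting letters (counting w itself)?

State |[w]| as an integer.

30

0(o) covers ∅
1(a) covers ∅
2(b) covers ∅
3(a) covers 1:a
4(o) covers 0:o
floor of heap: 0:o, 1:a, 2:b
completions by unplaced set U, small U first (add the entries for U minus each lowest piece of U):
  |U|=1: {2}:1  {3}:1  {4}:1
  |U|=2: {0,4}:1  {1,3}:1  {2,3}:2  {2,4}:2  {3,4}:2
  |U|=3: {0,2,4}:3  {0,3,4}:3  {1,2,3}:3  {1,3,4}:3  {2,3,4}:6
  start at 0(o): 12
  start at 1(a): 12
  start at 2(b): 6
sum over floor = 30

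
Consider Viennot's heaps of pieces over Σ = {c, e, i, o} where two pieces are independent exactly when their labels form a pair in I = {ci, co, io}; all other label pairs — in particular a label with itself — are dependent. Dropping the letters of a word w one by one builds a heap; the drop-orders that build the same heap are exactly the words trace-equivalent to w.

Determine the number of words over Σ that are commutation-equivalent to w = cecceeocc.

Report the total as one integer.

3

0(c) covers ∅
1(e) covers 0:c
2(c) covers 1:e
3(c) covers 2:c
4(e) covers 3:c
5(e) covers 4:e
6(o) covers 5:e
7(c) covers 5:e
8(c) covers 7:c
floor of heap: 0:c
completions by unplaced set U, small U first (add the entries for U minus each lowest piece of U):
  |U|=1: {6}:1  {8}:1
  |U|=2: {6,8}:2  {7,8}:1
  |U|=3: {6,7,8}:3
  |U|=4: {5,6,7,8}:3
  |U|=5: {4,5,6,7,8}:3
  |U|=6: {3,4,5,6,7,8}:3
  |U|=7: {2,3,4,5,6,7,8}:3
  start at 0(c): 3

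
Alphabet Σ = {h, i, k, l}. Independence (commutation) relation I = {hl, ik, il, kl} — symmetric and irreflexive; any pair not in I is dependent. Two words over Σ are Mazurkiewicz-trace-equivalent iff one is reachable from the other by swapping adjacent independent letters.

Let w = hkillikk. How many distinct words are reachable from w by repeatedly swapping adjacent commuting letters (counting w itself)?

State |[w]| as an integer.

drop 0:h onto floor
drop 1:k onto {0:h}
drop 2:i onto {0:h}
drop 3:l onto floor
drop 4:l onto {3:l}
drop 5:i onto {2:i}
drop 6:k onto {1:k}
drop 7:k onto {6:k}
ground layer = {0:h, 3:l}
drop-orders for the pieces not yet dropped (sum over which currently-grounded one goes next):
  1 to go: {4} 1  {5} 1  {7} 1
  2 to go: {2,5} 1  {3,4} 1  {4,5} 2  {4,7} 2  {5,7} 2  {6,7} 1
  3 to go: {1,6,7} 1  {2,4,5} 3  {2,5,7} 3  {3,4,5} 3  {3,4,7} 3  {4,5,7} 6  {4,6,7} 3  {5,6,7} 3
  4 to go: {1,4,6,7} 4  {1,5,6,7} 4  {2,3,4,5} 6  {2,4,5,7} 12  {2,5,6,7} 6  {3,4,5,7} 12  {3,4,6,7} 6  {4,5,6,7} 12
  5 to go: {1,2,5,6,7} 10  {1,3,4,6,7} 10  {1,4,5,6,7} 20  {2,3,4,5,7} 30  {2,4,5,6,7} 30  {3,4,5,6,7} 30
  6 to go: {0,1,2,5,6,7} 10  {1,2,4,5,6,7} 60  {1,3,4,5,6,7} 60  {2,3,4,5,6,7} 90
  if 0:h drops first: 210 orders
  if 3:l drops first: 70 orders
heap linearizations: 280

280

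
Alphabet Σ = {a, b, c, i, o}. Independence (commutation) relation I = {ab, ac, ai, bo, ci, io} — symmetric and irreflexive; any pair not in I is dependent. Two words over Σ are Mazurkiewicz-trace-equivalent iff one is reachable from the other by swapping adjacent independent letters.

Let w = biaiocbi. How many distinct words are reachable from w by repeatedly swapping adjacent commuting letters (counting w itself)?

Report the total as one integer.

0(b) covers ∅
1(i) covers 0:b
2(a) covers ∅
3(i) covers 1:i
4(o) covers 2:a
5(c) covers 0:b, 4:o
6(b) covers 3:i, 5:c
7(i) covers 6:b
floor of heap: 0:b, 2:a
completions by unplaced set U, small U first (add the entries for U minus each lowest piece of U):
  |U|=1: {7}:1
  |U|=2: {6,7}:1
  |U|=3: {3,6,7}:1  {5,6,7}:1
  |U|=4: {1,3,6,7}:1  {3,5,6,7}:2  {4,5,6,7}:1
  |U|=5: {1,3,5,6,7}:3  {2,4,5,6,7}:1  {3,4,5,6,7}:3
  |U|=6: {0,1,3,5,6,7}:3  {1,3,4,5,6,7}:6  {2,3,4,5,6,7}:4
  start at 0(b): 10
  start at 2(a): 9
sum over floor = 19

19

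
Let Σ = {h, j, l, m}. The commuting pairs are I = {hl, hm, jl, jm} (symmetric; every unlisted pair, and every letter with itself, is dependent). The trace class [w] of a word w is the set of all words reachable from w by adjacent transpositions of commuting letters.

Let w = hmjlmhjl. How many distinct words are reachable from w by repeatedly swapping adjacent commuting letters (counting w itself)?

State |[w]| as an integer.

70

0(h) covers ∅
1(m) covers ∅
2(j) covers 0:h
3(l) covers 1:m
4(m) covers 3:l
5(h) covers 2:j
6(j) covers 5:h
7(l) covers 4:m
floor of heap: 0:h, 1:m
completions by unplaced set U, small U first (add the entries for U minus each lowest piece of U):
  |U|=1: {6}:1  {7}:1
  |U|=2: {4,7}:1  {5,6}:1  {6,7}:2
  |U|=3: {2,5,6}:1  {3,4,7}:1  {4,6,7}:3  {5,6,7}:3
  |U|=4: {0,2,5,6}:1  {1,3,4,7}:1  {2,5,6,7}:4  {3,4,6,7}:4  {4,5,6,7}:6
  |U|=5: {0,2,5,6,7}:5  {1,3,4,6,7}:5  {2,4,5,6,7}:10  {3,4,5,6,7}:10
  |U|=6: {0,2,4,5,6,7}:15  {1,3,4,5,6,7}:15  {2,3,4,5,6,7}:20
  start at 0(h): 35
  start at 1(m): 35
sum over floor = 70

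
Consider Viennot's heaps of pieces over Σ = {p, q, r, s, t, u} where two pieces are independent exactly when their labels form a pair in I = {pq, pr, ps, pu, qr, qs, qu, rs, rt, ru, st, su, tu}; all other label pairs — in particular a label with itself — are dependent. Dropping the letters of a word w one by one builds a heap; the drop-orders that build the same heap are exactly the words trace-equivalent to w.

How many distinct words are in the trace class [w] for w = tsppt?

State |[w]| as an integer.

5

#0=t has no predecessor
#1=s has no predecessor
#2=p depends on [0:t]
#3=p depends on [2:p]
#4=t depends on [3:p]
sources: [0:t, 1:s]
N(rest) = Σ N(rest − s) over sources s of rest; N(one piece) = 1:
  size 1 → [1]=1  [4]=1
  size 2 → [1,4]=2  [3,4]=1
  size 3 → [1,3,4]=3  [2,3,4]=1
  first=0(t) contributes 4
  first=1(s) contributes 1
|[w]| = 5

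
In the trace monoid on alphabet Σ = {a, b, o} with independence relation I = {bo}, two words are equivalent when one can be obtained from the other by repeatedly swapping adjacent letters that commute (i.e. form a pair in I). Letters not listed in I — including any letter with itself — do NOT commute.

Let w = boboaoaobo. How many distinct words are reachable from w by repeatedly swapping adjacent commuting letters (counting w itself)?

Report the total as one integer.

0(b) covers ∅
1(o) covers ∅
2(b) covers 0:b
3(o) covers 1:o
4(a) covers 2:b, 3:o
5(o) covers 4:a
6(a) covers 5:o
7(o) covers 6:a
8(b) covers 6:a
9(o) covers 7:o
floor of heap: 0:b, 1:o
completions by unplaced set U, small U first (add the entries for U minus each lowest piece of U):
  |U|=1: {8}:1  {9}:1
  |U|=2: {7,9}:1  {8,9}:2
  |U|=3: {7,8,9}:3
  |U|=4: {6,7,8,9}:3
  |U|=5: {5,6,7,8,9}:3
  |U|=6: {4,5,6,7,8,9}:3
  |U|=7: {2,4,5,6,7,8,9}:3  {3,4,5,6,7,8,9}:3
  |U|=8: {0,2,4,5,6,7,8,9}:3  {1,3,4,5,6,7,8,9}:3  {2,3,4,5,6,7,8,9}:6
  start at 0(b): 9
  start at 1(o): 9
sum over floor = 18

18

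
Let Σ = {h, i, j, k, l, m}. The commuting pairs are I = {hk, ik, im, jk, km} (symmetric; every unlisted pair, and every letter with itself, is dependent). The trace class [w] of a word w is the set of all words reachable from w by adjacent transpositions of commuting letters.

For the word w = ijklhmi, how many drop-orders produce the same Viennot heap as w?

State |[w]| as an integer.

6

0(i) covers ∅
1(j) covers 0:i
2(k) covers ∅
3(l) covers 1:j, 2:k
4(h) covers 3:l
5(m) covers 4:h
6(i) covers 4:h
floor of heap: 0:i, 2:k
completions by unplaced set U, small U first (add the entries for U minus each lowest piece of U):
  |U|=1: {5}:1  {6}:1
  |U|=2: {5,6}:2
  |U|=3: {4,5,6}:2
  |U|=4: {3,4,5,6}:2
  |U|=5: {1,3,4,5,6}:2  {2,3,4,5,6}:2
  start at 0(i): 4
  start at 2(k): 2
sum over floor = 6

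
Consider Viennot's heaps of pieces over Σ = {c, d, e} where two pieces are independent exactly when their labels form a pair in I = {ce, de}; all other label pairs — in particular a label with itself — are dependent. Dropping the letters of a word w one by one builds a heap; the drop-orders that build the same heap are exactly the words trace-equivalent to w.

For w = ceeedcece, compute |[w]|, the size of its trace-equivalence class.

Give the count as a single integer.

#0=c has no predecessor
#1=e has no predecessor
#2=e depends on [1:e]
#3=e depends on [2:e]
#4=d depends on [0:c]
#5=c depends on [4:d]
#6=e depends on [3:e]
#7=c depends on [5:c]
#8=e depends on [6:e]
sources: [0:c, 1:e]
N(rest) = Σ N(rest − s) over sources s of rest; N(one piece) = 1:
  size 1 → [7]=1  [8]=1
  size 2 → [5,7]=1  [6,8]=1  [7,8]=2
  size 3 → [3,6,8]=1  [4,5,7]=1  [5,7,8]=3  [6,7,8]=3
  size 4 → [0,4,5,7]=1  [2,3,6,8]=1  [3,6,7,8]=4  [4,5,7,8]=4  [5,6,7,8]=6
  size 5 → [0,4,5,7,8]=5  [1,2,3,6,8]=1  [2,3,6,7,8]=5  [3,5,6,7,8]=10  [4,5,6,7,8]=10
  size 6 → [0,4,5,6,7,8]=15  [1,2,3,6,7,8]=6  [2,3,5,6,7,8]=15  [3,4,5,6,7,8]=20
  size 7 → [0,3,4,5,6,7,8]=35  [1,2,3,5,6,7,8]=21  [2,3,4,5,6,7,8]=35
  first=0(c) contributes 56
  first=1(e) contributes 70
|[w]| = 126

126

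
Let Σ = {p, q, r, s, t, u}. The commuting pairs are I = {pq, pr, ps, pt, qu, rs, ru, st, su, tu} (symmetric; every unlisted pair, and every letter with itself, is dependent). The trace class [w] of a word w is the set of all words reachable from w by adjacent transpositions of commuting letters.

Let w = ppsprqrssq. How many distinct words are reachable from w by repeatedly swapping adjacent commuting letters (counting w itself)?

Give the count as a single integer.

720

piece 0:p — minimal
piece 1:p rests on {0:p}
piece 2:s — minimal
piece 3:p rests on {1:p}
piece 4:r — minimal
piece 5:q rests on {2:s, 4:r}
piece 6:r rests on {5:q}
piece 7:s rests on {5:q}
piece 8:s rests on {7:s}
piece 9:q rests on {6:r, 8:s}
minimal pieces: {0:p, 2:s, 4:r}
ways to finish when only these pieces remain (= sum over removing one remaining piece with nothing left below it):
  1 left: {3}→1  {9}→1
  2 left: {1,3}→1  {3,9}→2  {6,9}→1  {8,9}→1
  3 left: {0,1,3}→1  {1,3,9}→3  {3,6,9}→3  {3,8,9}→3  {6,8,9}→2  {7,8,9}→1
  4 left: {0,1,3,9}→4  {1,3,6,9}→6  {1,3,8,9}→6  {3,6,8,9}→8  {3,7,8,9}→4  {6,7,8,9}→3
  5 left: {0,1,3,6,9}→10  {0,1,3,8,9}→10  {1,3,6,8,9}→20  {1,3,7,8,9}→10  {3,6,7,8,9}→15  {5,6,7,8,9}→3
  6 left: {0,1,3,6,8,9}→40  {0,1,3,7,8,9}→20  {1,3,6,7,8,9}→45  {2,5,6,7,8,9}→3  {3,5,6,7,8,9}→18  {4,5,6,7,8,9}→3
  7 left: {0,1,3,6,7,8,9}→105  {1,3,5,6,7,8,9}→63  {2,3,5,6,7,8,9}→21  {2,4,5,6,7,8,9}→6  {3,4,5,6,7,8,9}→21
  8 left: {0,1,3,5,6,7,8,9}→168  {1,2,3,5,6,7,8,9}→84  {1,3,4,5,6,7,8,9}→84  {2,3,4,5,6,7,8,9}→48
  placing 0:p first → 216 extensions
  placing 2:s first → 252 extensions
  placing 4:r first → 252 extensions
total linear extensions = 720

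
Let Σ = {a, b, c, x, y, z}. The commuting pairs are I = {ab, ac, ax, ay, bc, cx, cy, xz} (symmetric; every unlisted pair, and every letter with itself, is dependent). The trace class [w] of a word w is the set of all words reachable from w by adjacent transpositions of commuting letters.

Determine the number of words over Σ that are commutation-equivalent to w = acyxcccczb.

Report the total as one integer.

0(a) covers ∅
1(c) covers ∅
2(y) covers ∅
3(x) covers 2:y
4(c) covers 1:c
5(c) covers 4:c
6(c) covers 5:c
7(c) covers 6:c
8(z) covers 0:a, 2:y, 7:c
9(b) covers 3:x, 8:z
floor of heap: 0:a, 1:c, 2:y
completions by unplaced set U, small U first (add the entries for U minus each lowest piece of U):
  |U|=1: {9}:1
  |U|=2: {3,9}:1  {8,9}:1
  |U|=3: {0,8,9}:1  {3,8,9}:2  {7,8,9}:1
  |U|=4: {0,3,8,9}:3  {0,7,8,9}:2  {2,3,8,9}:2  {3,7,8,9}:3  {6,7,8,9}:1
  |U|=5: {0,2,3,8,9}:5  {0,3,7,8,9}:8  {0,6,7,8,9}:3  {2,3,7,8,9}:5  {3,6,7,8,9}:4  {5,6,7,8,9}:1
  |U|=6: {0,2,3,7,8,9}:18  {0,3,6,7,8,9}:15  {0,5,6,7,8,9}:4  {2,3,6,7,8,9}:9  {3,5,6,7,8,9}:5  {4,5,6,7,8,9}:1
  |U|=7: {0,2,3,6,7,8,9}:42  {0,3,5,6,7,8,9}:24  {0,4,5,6,7,8,9}:5  {1,4,5,6,7,8,9}:1  {2,3,5,6,7,8,9}:14  {3,4,5,6,7,8,9}:6
  |U|=8: {0,1,4,5,6,7,8,9}:6  {0,2,3,5,6,7,8,9}:80  {0,3,4,5,6,7,8,9}:35  {1,3,4,5,6,7,8,9}:7  {2,3,4,5,6,7,8,9}:20
  start at 0(a): 27
  start at 1(c): 135
  start at 2(y): 48
sum over floor = 210

210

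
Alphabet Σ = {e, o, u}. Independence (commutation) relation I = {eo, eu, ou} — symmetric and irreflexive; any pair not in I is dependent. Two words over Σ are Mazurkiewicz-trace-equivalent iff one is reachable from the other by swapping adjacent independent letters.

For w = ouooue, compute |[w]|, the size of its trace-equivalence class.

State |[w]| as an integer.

piece 0:o — minimal
piece 1:u — minimal
piece 2:o rests on {0:o}
piece 3:o rests on {2:o}
piece 4:u rests on {1:u}
piece 5:e — minimal
minimal pieces: {0:o, 1:u, 5:e}
ways to finish when only these pieces remain (= sum over removing one remaining piece with nothing left below it):
  1 left: {3}→1  {4}→1  {5}→1
  2 left: {1,4}→1  {2,3}→1  {3,4}→2  {3,5}→2  {4,5}→2
  3 left: {0,2,3}→1  {1,3,4}→3  {1,4,5}→3  {2,3,4}→3  {2,3,5}→3  {3,4,5}→6
  4 left: {0,2,3,4}→4  {0,2,3,5}→4  {1,2,3,4}→6  {1,3,4,5}→12  {2,3,4,5}→12
  placing 0:o first → 30 extensions
  placing 1:u first → 20 extensions
  placing 5:e first → 10 extensions
total linear extensions = 60

60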